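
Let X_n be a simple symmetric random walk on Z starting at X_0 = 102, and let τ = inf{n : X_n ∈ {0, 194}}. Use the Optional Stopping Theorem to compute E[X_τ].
E[X_τ] = 102

X_n is a martingale and τ is a bounded-mean stopping time (indeed τ is finite a.s. with bounded expectation since the walk is in a bounded region). By the OST, E[X_τ] = E[X_0] = 102. Equivalently: E[X_τ] = 194 · P(hit 194 first) + 0 · P(hit 0 first) = 194 · (102/194) = 102.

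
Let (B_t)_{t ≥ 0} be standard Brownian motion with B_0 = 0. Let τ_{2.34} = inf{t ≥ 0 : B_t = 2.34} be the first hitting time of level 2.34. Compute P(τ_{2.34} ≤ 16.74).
P(τ_{2.34} ≤ 16.74) = 2(1 − Φ(2.34/√16.74)) = 2(1 − Φ(0.5719)) ≈ 0.5674

By the reflection principle for standard BM, P(τ_b ≤ t) = 2 · P(B_t ≥ b). Since B_t ~ N(0, t), P(B_t ≥ 2.34) = 1 − Φ(2.34/√t) = 1 − Φ(2.34/√16.74) = 1 − Φ(0.5719) ≈ 0.28369. Doubling: P(τ_{2.34} ≤ 16.74) ≈ 2 · 0.28369 = 0.56738 ≈ 0.5674.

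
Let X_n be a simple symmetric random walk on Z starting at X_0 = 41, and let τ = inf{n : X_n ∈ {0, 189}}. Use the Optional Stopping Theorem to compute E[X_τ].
E[X_τ] = 41

X_n is a martingale and τ is a bounded-mean stopping time (indeed τ is finite a.s. with bounded expectation since the walk is in a bounded region). By the OST, E[X_τ] = E[X_0] = 41. Equivalently: E[X_τ] = 189 · P(hit 189 first) + 0 · P(hit 0 first) = 189 · (41/189) = 41.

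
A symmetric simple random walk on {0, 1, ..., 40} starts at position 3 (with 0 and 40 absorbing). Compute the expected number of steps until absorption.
E[τ | X_0 = 3] = 111

Let v_k = E[τ | X_0 = k]. Boundary: v_0 = v_40 = 0. Recurrence: v_k = 1 + (v_{k-1} + v_{k+1})/2 for 1 ≤ k ≤ 39. The particular solution to v_k − (v_{k-1} + v_{k+1})/2 = 1 is v_k = −k^2. Adding homogeneous solution A + B k and matching boundaries gives v_k = k (40 − k). Substituting k = 3: v_3 = 3 · 37 = 111.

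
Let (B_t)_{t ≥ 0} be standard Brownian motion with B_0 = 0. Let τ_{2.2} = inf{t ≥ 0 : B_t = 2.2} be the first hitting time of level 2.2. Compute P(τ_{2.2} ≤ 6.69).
P(τ_{2.2} ≤ 6.69) = 2(1 − Φ(2.2/√6.69)) = 2(1 − Φ(0.8506)) ≈ 0.3950

By the reflection principle for standard BM, P(τ_b ≤ t) = 2 · P(B_t ≥ b). Since B_t ~ N(0, t), P(B_t ≥ 2.2) = 1 − Φ(2.2/√t) = 1 − Φ(2.2/√6.69) = 1 − Φ(0.8506) ≈ 0.19750. Doubling: P(τ_{2.2} ≤ 6.69) ≈ 2 · 0.19750 = 0.39500 ≈ 0.3950.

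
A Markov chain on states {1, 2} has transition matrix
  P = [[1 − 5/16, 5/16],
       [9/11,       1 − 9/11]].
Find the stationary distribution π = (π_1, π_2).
π_1 = 144/199, π_2 = 55/199

Solve πP = π with π_1 + π_2 = 1. From πP = π: π_1 · (1 − 5/16) + π_2 · 9/11 = π_1 ⇒ π_2 · 9/11 = π_1 · 5/16 ⇒ π_2/π_1 = (5/16)/(9/11) = 55/144. Together with π_1 + π_2 = 1:
  π_1 = (9/11)/(5/16 + 9/11) = (9/11)/(199/176) = 144/199,
  π_2 = (5/16)/(5/16 + 9/11) = (5/16)/(199/176) = 55/199.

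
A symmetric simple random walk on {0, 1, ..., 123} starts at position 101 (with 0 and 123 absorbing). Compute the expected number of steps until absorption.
E[τ | X_0 = 101] = 2222

Let v_k = E[τ | X_0 = k]. Boundary: v_0 = v_123 = 0. Recurrence: v_k = 1 + (v_{k-1} + v_{k+1})/2 for 1 ≤ k ≤ 122. The particular solution to v_k − (v_{k-1} + v_{k+1})/2 = 1 is v_k = −k^2. Adding homogeneous solution A + B k and matching boundaries gives v_k = k (123 − k). Substituting k = 101: v_101 = 101 · 22 = 2222.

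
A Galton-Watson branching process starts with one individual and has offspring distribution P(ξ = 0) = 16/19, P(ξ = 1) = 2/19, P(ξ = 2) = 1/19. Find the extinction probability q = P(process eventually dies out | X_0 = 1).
q = 1

Mean offspring μ = 0·16/19 + 1·2/19 + 2·1/19 = 4/19 ≤ 1. For μ ≤ 1 with offspring not concentrated at 1, the Galton-Watson process goes extinct almost surely, so q = 1.
(Algebraic check: The pgf is f(s) = 16/19 + 2/19·s + 1/19·s². The extinction probability q is the smallest fixed point of f in [0, 1]. Setting s = f(s):
  1/19·s² + (2/19 − 1)·s + 16/19 = 0
  1/19·s² − (16/19 + 1/19)·s + 16/19 = 0
which factors as (s − 1)·(1/19·s − 16/19) = 0, giving roots s = 1 and s = (16/19)/(1/19) = 16. Since 16 ≥ 1, the smallest root in [0, 1] is s = 1.)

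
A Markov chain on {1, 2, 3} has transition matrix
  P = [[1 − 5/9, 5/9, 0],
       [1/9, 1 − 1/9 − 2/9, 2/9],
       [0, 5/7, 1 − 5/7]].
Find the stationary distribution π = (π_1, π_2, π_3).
π = (9/68, 45/68, 7/34)

This is a birth-death chain on three states, which satisfies detailed balance: π_1 · P_{12} = π_2 · P_{21} and π_2 · P_{23} = π_3 · P_{32}.
From π_1 · 5/9 = π_2 · 1/9: π_2/π_1 = (5/9)/(1/9) = 5.
From π_2 · 2/9 = π_3 · 5/7: π_3/π_2 = (2/9)/(5/7) = 14/45.
Take π_1 proportional to 1; then unnormalized π = (1, 5, 14/9). Normalize by dividing by the sum 68/9:
  π = (9/68, 45/68, 7/34).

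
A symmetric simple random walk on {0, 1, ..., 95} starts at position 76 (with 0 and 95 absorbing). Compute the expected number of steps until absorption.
E[τ | X_0 = 76] = 1444

Let v_k = E[τ | X_0 = k]. Boundary: v_0 = v_95 = 0. Recurrence: v_k = 1 + (v_{k-1} + v_{k+1})/2 for 1 ≤ k ≤ 94. The particular solution to v_k − (v_{k-1} + v_{k+1})/2 = 1 is v_k = −k^2. Adding homogeneous solution A + B k and matching boundaries gives v_k = k (95 − k). Substituting k = 76: v_76 = 76 · 19 = 1444.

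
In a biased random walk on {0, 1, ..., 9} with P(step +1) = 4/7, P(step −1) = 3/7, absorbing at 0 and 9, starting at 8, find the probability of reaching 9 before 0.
P(hit 9 before 0) = (1 − (3/4)^8) / (1 − (3/4)^9) = 235900/242461

Let u_k denote P(reach 9 before 0 | start at k). Boundary: u_0 = 0, u_9 = 1. Recurrence: u_k = 4/7·u_{k+1} + 3/7·u_{k-1} for 1 ≤ k ≤ 8. Try u_k = A + B·r^k with r = q/p = (3/7)/(4/7) = 3/4. Substitution satisfies the recurrence; boundary conditions give:
  u_k = (1 − r^k) / (1 − r^N) = (1 − (3/4)^8) / (1 − (3/4)^9) = 235900/242461.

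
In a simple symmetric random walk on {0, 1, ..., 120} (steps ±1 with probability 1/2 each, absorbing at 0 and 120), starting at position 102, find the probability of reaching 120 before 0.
P(hit 120 before 0) = 102/120 = 17/20

Let u_k = P(hit 120 before 0 | start at k). Then u_0 = 0, u_120 = 1, and u_k = u_{k-1}/2 + u_{k+1}/2 for 1 ≤ k ≤ 119. This harmonic recurrence is solved by u_k = k/120, giving u_102 = 102/120 = 17/20.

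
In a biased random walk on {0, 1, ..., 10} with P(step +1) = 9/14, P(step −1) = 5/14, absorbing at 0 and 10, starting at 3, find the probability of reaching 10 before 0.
P(hit 10 before 0) = (1 − (5/9)^3) / (1 − (5/9)^10) = 722228319/869254694

Let u_k denote P(reach 10 before 0 | start at k). Boundary: u_0 = 0, u_10 = 1. Recurrence: u_k = 9/14·u_{k+1} + 5/14·u_{k-1} for 1 ≤ k ≤ 9. Try u_k = A + B·r^k with r = q/p = (5/14)/(9/14) = 5/9. Substitution satisfies the recurrence; boundary conditions give:
  u_k = (1 − r^k) / (1 − r^N) = (1 − (5/9)^3) / (1 − (5/9)^10) = 722228319/869254694.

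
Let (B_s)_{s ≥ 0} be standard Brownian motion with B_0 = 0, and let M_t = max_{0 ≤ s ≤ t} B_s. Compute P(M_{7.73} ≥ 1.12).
P(M_{7.73} ≥ 1.12) = 2·P(B_{7.73} ≥ 1.12) = 2(1 − Φ(1.12/√7.73)) ≈ 0.6871

By the reflection principle for Brownian motion, P(M_t ≥ a) = 2 · P(B_t ≥ a) for a ≥ 0. Since B_t ~ N(0, t), P(B_t ≥ 1.12) = 1 − Φ(1.12/√t) = 1 − Φ(1.12/√7.73) = 1 − Φ(0.4028). So
  P(M_{7.73} ≥ 1.12) = 2(1 − Φ(0.4028)) ≈ 0.6871.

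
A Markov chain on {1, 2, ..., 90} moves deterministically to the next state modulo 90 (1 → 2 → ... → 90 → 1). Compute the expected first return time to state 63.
E[T_63 | X_0 = 63] = 90

The chain cycles deterministically, so starting at state 63 it returns in exactly 90 steps. Equivalently, the stationary distribution is uniform π_j = 1/90 for every state j, so by Kac's formula E[T_63] = 1/π_63 = 90.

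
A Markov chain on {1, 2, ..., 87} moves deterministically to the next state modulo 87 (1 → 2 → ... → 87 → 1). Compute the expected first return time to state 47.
E[T_47 | X_0 = 47] = 87

The chain cycles deterministically, so starting at state 47 it returns in exactly 87 steps. Equivalently, the stationary distribution is uniform π_j = 1/87 for every state j, so by Kac's formula E[T_47] = 1/π_47 = 87.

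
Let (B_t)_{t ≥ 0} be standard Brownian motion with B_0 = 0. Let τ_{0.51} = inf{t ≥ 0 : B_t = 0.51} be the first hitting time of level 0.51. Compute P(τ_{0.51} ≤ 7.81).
P(τ_{0.51} ≤ 7.81) = 2(1 − Φ(0.51/√7.81)) = 2(1 − Φ(0.1825)) ≈ 0.8552

By the reflection principle for standard BM, P(τ_b ≤ t) = 2 · P(B_t ≥ b). Since B_t ~ N(0, t), P(B_t ≥ 0.51) = 1 − Φ(0.51/√t) = 1 − Φ(0.51/√7.81) = 1 − Φ(0.1825) ≈ 0.42760. Doubling: P(τ_{0.51} ≤ 7.81) ≈ 2 · 0.42760 = 0.85520 ≈ 0.8552.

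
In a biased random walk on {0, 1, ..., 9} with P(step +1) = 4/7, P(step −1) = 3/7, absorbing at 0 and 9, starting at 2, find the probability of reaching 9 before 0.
P(hit 9 before 0) = (1 − (3/4)^2) / (1 − (3/4)^9) = 114688/242461

Let u_k denote P(reach 9 before 0 | start at k). Boundary: u_0 = 0, u_9 = 1. Recurrence: u_k = 4/7·u_{k+1} + 3/7·u_{k-1} for 1 ≤ k ≤ 8. Try u_k = A + B·r^k with r = q/p = (3/7)/(4/7) = 3/4. Substitution satisfies the recurrence; boundary conditions give:
  u_k = (1 − r^k) / (1 − r^N) = (1 − (3/4)^2) / (1 − (3/4)^9) = 114688/242461.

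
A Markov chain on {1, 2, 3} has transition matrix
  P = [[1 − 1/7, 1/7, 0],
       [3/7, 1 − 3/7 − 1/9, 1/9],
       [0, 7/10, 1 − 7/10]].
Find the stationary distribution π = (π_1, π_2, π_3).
π = (189/262, 63/262, 5/131)

This is a birth-death chain on three states, which satisfies detailed balance: π_1 · P_{12} = π_2 · P_{21} and π_2 · P_{23} = π_3 · P_{32}.
From π_1 · 1/7 = π_2 · 3/7: π_2/π_1 = (1/7)/(3/7) = 1/3.
From π_2 · 1/9 = π_3 · 7/10: π_3/π_2 = (1/9)/(7/10) = 10/63.
Take π_1 proportional to 1; then unnormalized π = (1, 1/3, 10/189). Normalize by dividing by the sum 262/189:
  π = (189/262, 63/262, 5/131).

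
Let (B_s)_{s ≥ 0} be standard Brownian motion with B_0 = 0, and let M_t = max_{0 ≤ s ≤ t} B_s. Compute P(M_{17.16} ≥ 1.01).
P(M_{17.16} ≥ 1.01) = 2·P(B_{17.16} ≥ 1.01) = 2(1 − Φ(1.01/√17.16)) ≈ 0.8074

By the reflection principle for Brownian motion, P(M_t ≥ a) = 2 · P(B_t ≥ a) for a ≥ 0. Since B_t ~ N(0, t), P(B_t ≥ 1.01) = 1 − Φ(1.01/√t) = 1 − Φ(1.01/√17.16) = 1 − Φ(0.2438). So
  P(M_{17.16} ≥ 1.01) = 2(1 − Φ(0.2438)) ≈ 0.8074.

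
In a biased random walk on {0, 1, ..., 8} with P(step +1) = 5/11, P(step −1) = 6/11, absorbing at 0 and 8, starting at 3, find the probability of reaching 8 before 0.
P(hit 8 before 0) = (1 − (6/5)^3) / (1 − (6/5)^8) = 284375/1288991

Let u_k denote P(reach 8 before 0 | start at k). Boundary: u_0 = 0, u_8 = 1. Recurrence: u_k = 5/11·u_{k+1} + 6/11·u_{k-1} for 1 ≤ k ≤ 7. Try u_k = A + B·r^k with r = q/p = (6/11)/(5/11) = 6/5. Substitution satisfies the recurrence; boundary conditions give:
  u_k = (1 − r^k) / (1 − r^N) = (1 − (6/5)^3) / (1 − (6/5)^8) = 284375/1288991.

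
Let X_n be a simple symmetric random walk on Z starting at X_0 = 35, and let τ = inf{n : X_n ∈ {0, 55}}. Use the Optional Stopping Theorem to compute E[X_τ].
E[X_τ] = 35

X_n is a martingale and τ is a bounded-mean stopping time (indeed τ is finite a.s. with bounded expectation since the walk is in a bounded region). By the OST, E[X_τ] = E[X_0] = 35. Equivalently: E[X_τ] = 55 · P(hit 55 first) + 0 · P(hit 0 first) = 55 · (35/55) = 35.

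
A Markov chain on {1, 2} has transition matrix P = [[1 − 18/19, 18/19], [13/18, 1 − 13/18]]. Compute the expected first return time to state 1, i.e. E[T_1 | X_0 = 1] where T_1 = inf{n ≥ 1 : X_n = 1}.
E[T_1 | X_0 = 1] = 1/π_1 = 571/247

For an irreducible recurrent Markov chain with stationary distribution π, E[T_i | X_0 = i] = 1/π_i (Kac's formula). Here π_1 = (13/18)/(18/19 + 13/18) = (13/18)/(571/342) = 247/571, so E[T_1 | X_0 = 1] = 1/π_1 = (18/19 + 13/18)/(13/18) = (571/342)/(13/18) = 571/247.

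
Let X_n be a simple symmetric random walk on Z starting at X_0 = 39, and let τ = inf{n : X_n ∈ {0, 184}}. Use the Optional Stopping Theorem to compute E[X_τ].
E[X_τ] = 39

X_n is a martingale and τ is a bounded-mean stopping time (indeed τ is finite a.s. with bounded expectation since the walk is in a bounded region). By the OST, E[X_τ] = E[X_0] = 39. Equivalently: E[X_τ] = 184 · P(hit 184 first) + 0 · P(hit 0 first) = 184 · (39/184) = 39.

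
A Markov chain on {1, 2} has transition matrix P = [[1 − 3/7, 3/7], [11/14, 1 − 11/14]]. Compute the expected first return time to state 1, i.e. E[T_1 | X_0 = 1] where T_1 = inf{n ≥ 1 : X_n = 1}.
E[T_1 | X_0 = 1] = 1/π_1 = 17/11

For an irreducible recurrent Markov chain with stationary distribution π, E[T_i | X_0 = i] = 1/π_i (Kac's formula). Here π_1 = (11/14)/(3/7 + 11/14) = (11/14)/(17/14) = 11/17, so E[T_1 | X_0 = 1] = 1/π_1 = (3/7 + 11/14)/(11/14) = (17/14)/(11/14) = 17/11.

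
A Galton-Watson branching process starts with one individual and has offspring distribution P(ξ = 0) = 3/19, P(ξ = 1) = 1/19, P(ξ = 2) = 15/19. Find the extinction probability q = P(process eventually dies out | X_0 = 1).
q = 1/5

The pgf is f(s) = 3/19 + 1/19·s + 15/19·s². The extinction probability q is the smallest fixed point of f in [0, 1]. Setting s = f(s):
  15/19·s² + (1/19 − 1)·s + 3/19 = 0
  15/19·s² − (3/19 + 15/19)·s + 3/19 = 0
which factors as (s − 1)·(15/19·s − 3/19) = 0, giving roots s = 1 and s = (3/19)/(15/19) = 1/5.
Mean offspring μ = 1/19 + 2·15/19 = 31/19 > 1 (supercritical), so q < 1. The extinction probability is the smaller root: q = (3/19)/(15/19) = 1/5.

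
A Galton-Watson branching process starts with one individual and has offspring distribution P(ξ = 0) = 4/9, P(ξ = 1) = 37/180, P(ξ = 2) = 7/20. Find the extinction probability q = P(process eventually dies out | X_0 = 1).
q = 1

Mean offspring μ = 0·4/9 + 1·37/180 + 2·7/20 = 163/180 ≤ 1. For μ ≤ 1 with offspring not concentrated at 1, the Galton-Watson process goes extinct almost surely, so q = 1.
(Algebraic check: The pgf is f(s) = 4/9 + 37/180·s + 7/20·s². The extinction probability q is the smallest fixed point of f in [0, 1]. Setting s = f(s):
  7/20·s² + (37/180 − 1)·s + 4/9 = 0
  7/20·s² − (4/9 + 7/20)·s + 4/9 = 0
which factors as (s − 1)·(7/20·s − 4/9) = 0, giving roots s = 1 and s = (4/9)/(7/20) = 80/63. Since 80/63 ≥ 1, the smallest root in [0, 1] is s = 1.)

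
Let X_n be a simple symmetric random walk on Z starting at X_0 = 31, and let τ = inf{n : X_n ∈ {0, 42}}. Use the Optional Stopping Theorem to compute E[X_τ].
E[X_τ] = 31

X_n is a martingale and τ is a bounded-mean stopping time (indeed τ is finite a.s. with bounded expectation since the walk is in a bounded region). By the OST, E[X_τ] = E[X_0] = 31. Equivalently: E[X_τ] = 42 · P(hit 42 first) + 0 · P(hit 0 first) = 42 · (31/42) = 31.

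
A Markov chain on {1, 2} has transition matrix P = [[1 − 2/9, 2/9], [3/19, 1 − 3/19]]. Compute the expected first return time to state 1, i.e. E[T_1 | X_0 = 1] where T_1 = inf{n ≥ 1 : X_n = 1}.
E[T_1 | X_0 = 1] = 1/π_1 = 65/27

For an irreducible recurrent Markov chain with stationary distribution π, E[T_i | X_0 = i] = 1/π_i (Kac's formula). Here π_1 = (3/19)/(2/9 + 3/19) = (3/19)/(65/171) = 27/65, so E[T_1 | X_0 = 1] = 1/π_1 = (2/9 + 3/19)/(3/19) = (65/171)/(3/19) = 65/27.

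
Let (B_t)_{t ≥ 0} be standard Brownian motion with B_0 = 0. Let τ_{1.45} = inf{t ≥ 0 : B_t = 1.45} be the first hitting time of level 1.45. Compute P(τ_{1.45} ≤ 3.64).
P(τ_{1.45} ≤ 3.64) = 2(1 − Φ(1.45/√3.64)) = 2(1 − Φ(0.7600)) ≈ 0.4473

By the reflection principle for standard BM, P(τ_b ≤ t) = 2 · P(B_t ≥ b). Since B_t ~ N(0, t), P(B_t ≥ 1.45) = 1 − Φ(1.45/√t) = 1 − Φ(1.45/√3.64) = 1 − Φ(0.7600) ≈ 0.22363. Doubling: P(τ_{1.45} ≤ 3.64) ≈ 2 · 0.22363 = 0.44726 ≈ 0.4473.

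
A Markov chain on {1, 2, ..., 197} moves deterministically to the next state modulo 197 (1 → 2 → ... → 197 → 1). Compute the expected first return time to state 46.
E[T_46 | X_0 = 46] = 197

The chain cycles deterministically, so starting at state 46 it returns in exactly 197 steps. Equivalently, the stationary distribution is uniform π_j = 1/197 for every state j, so by Kac's formula E[T_46] = 1/π_46 = 197.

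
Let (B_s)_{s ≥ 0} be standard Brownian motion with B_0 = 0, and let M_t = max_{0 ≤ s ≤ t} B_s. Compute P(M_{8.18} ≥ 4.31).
P(M_{8.18} ≥ 4.31) = 2·P(B_{8.18} ≥ 4.31) = 2(1 − Φ(4.31/√8.18)) ≈ 0.1318

By the reflection principle for Brownian motion, P(M_t ≥ a) = 2 · P(B_t ≥ a) for a ≥ 0. Since B_t ~ N(0, t), P(B_t ≥ 4.31) = 1 − Φ(4.31/√t) = 1 − Φ(4.31/√8.18) = 1 − Φ(1.5070). So
  P(M_{8.18} ≥ 4.31) = 2(1 − Φ(1.5070)) ≈ 0.1318.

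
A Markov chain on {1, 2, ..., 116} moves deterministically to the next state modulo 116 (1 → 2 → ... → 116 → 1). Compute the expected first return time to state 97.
E[T_97 | X_0 = 97] = 116

The chain cycles deterministically, so starting at state 97 it returns in exactly 116 steps. Equivalently, the stationary distribution is uniform π_j = 1/116 for every state j, so by Kac's formula E[T_97] = 1/π_97 = 116.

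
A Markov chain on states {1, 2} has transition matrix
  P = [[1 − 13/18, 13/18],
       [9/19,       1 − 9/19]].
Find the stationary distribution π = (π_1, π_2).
π_1 = 162/409, π_2 = 247/409

Solve πP = π with π_1 + π_2 = 1. From πP = π: π_1 · (1 − 13/18) + π_2 · 9/19 = π_1 ⇒ π_2 · 9/19 = π_1 · 13/18 ⇒ π_2/π_1 = (13/18)/(9/19) = 247/162. Together with π_1 + π_2 = 1:
  π_1 = (9/19)/(13/18 + 9/19) = (9/19)/(409/342) = 162/409,
  π_2 = (13/18)/(13/18 + 9/19) = (13/18)/(409/342) = 247/409.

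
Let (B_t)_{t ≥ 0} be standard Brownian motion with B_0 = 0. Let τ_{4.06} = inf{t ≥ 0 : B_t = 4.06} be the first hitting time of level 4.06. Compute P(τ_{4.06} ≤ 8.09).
P(τ_{4.06} ≤ 8.09) = 2(1 − Φ(4.06/√8.09)) = 2(1 − Φ(1.4274)) ≈ 0.1535

By the reflection principle for standard BM, P(τ_b ≤ t) = 2 · P(B_t ≥ b). Since B_t ~ N(0, t), P(B_t ≥ 4.06) = 1 − Φ(4.06/√t) = 1 − Φ(4.06/√8.09) = 1 − Φ(1.4274) ≈ 0.07673. Doubling: P(τ_{4.06} ≤ 8.09) ≈ 2 · 0.07673 = 0.15346 ≈ 0.1535.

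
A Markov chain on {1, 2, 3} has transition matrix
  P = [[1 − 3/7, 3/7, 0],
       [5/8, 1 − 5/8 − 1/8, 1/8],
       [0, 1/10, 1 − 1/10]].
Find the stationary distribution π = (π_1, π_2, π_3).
π = (35/89, 24/89, 30/89)

This is a birth-death chain on three states, which satisfies detailed balance: π_1 · P_{12} = π_2 · P_{21} and π_2 · P_{23} = π_3 · P_{32}.
From π_1 · 3/7 = π_2 · 5/8: π_2/π_1 = (3/7)/(5/8) = 24/35.
From π_2 · 1/8 = π_3 · 1/10: π_3/π_2 = (1/8)/(1/10) = 5/4.
Take π_1 proportional to 1; then unnormalized π = (1, 24/35, 6/7). Normalize by dividing by the sum 89/35:
  π = (35/89, 24/89, 30/89).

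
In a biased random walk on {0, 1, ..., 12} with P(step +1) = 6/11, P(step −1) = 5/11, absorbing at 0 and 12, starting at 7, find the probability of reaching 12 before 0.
P(hit 12 before 0) = (1 − (5/6)^7) / (1 − (5/6)^12) = 1569282336/1932641711

Let u_k denote P(reach 12 before 0 | start at k). Boundary: u_0 = 0, u_12 = 1. Recurrence: u_k = 6/11·u_{k+1} + 5/11·u_{k-1} for 1 ≤ k ≤ 11. Try u_k = A + B·r^k with r = q/p = (5/11)/(6/11) = 5/6. Substitution satisfies the recurrence; boundary conditions give:
  u_k = (1 − r^k) / (1 − r^N) = (1 − (5/6)^7) / (1 − (5/6)^12) = 1569282336/1932641711.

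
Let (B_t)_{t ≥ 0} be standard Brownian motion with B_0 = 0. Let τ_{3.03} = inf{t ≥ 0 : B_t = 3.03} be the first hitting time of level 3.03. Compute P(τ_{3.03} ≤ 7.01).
P(τ_{3.03} ≤ 7.01) = 2(1 − Φ(3.03/√7.01)) = 2(1 − Φ(1.1444)) ≈ 0.2525

By the reflection principle for standard BM, P(τ_b ≤ t) = 2 · P(B_t ≥ b). Since B_t ~ N(0, t), P(B_t ≥ 3.03) = 1 − Φ(3.03/√t) = 1 − Φ(3.03/√7.01) = 1 − Φ(1.1444) ≈ 0.12623. Doubling: P(τ_{3.03} ≤ 7.01) ≈ 2 · 0.12623 = 0.25246 ≈ 0.2525.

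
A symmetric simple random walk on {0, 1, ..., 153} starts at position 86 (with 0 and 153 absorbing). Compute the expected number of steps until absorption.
E[τ | X_0 = 86] = 5762

Let v_k = E[τ | X_0 = k]. Boundary: v_0 = v_153 = 0. Recurrence: v_k = 1 + (v_{k-1} + v_{k+1})/2 for 1 ≤ k ≤ 152. The particular solution to v_k − (v_{k-1} + v_{k+1})/2 = 1 is v_k = −k^2. Adding homogeneous solution A + B k and matching boundaries gives v_k = k (153 − k). Substituting k = 86: v_86 = 86 · 67 = 5762.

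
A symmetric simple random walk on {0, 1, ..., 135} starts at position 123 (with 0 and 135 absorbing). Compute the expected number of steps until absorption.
E[τ | X_0 = 123] = 1476

Let v_k = E[τ | X_0 = k]. Boundary: v_0 = v_135 = 0. Recurrence: v_k = 1 + (v_{k-1} + v_{k+1})/2 for 1 ≤ k ≤ 134. The particular solution to v_k − (v_{k-1} + v_{k+1})/2 = 1 is v_k = −k^2. Adding homogeneous solution A + B k and matching boundaries gives v_k = k (135 − k). Substituting k = 123: v_123 = 123 · 12 = 1476.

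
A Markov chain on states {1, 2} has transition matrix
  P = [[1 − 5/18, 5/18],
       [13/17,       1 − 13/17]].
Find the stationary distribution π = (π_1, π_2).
π_1 = 234/319, π_2 = 85/319

Solve πP = π with π_1 + π_2 = 1. From πP = π: π_1 · (1 − 5/18) + π_2 · 13/17 = π_1 ⇒ π_2 · 13/17 = π_1 · 5/18 ⇒ π_2/π_1 = (5/18)/(13/17) = 85/234. Together with π_1 + π_2 = 1:
  π_1 = (13/17)/(5/18 + 13/17) = (13/17)/(319/306) = 234/319,
  π_2 = (5/18)/(5/18 + 13/17) = (5/18)/(319/306) = 85/319.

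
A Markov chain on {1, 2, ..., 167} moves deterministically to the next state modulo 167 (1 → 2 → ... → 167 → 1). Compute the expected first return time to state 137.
E[T_137 | X_0 = 137] = 167

The chain cycles deterministically, so starting at state 137 it returns in exactly 167 steps. Equivalently, the stationary distribution is uniform π_j = 1/167 for every state j, so by Kac's formula E[T_137] = 1/π_137 = 167.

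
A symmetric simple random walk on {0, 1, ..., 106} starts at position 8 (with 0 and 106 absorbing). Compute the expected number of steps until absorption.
E[τ | X_0 = 8] = 784

Let v_k = E[τ | X_0 = k]. Boundary: v_0 = v_106 = 0. Recurrence: v_k = 1 + (v_{k-1} + v_{k+1})/2 for 1 ≤ k ≤ 105. The particular solution to v_k − (v_{k-1} + v_{k+1})/2 = 1 is v_k = −k^2. Adding homogeneous solution A + B k and matching boundaries gives v_k = k (106 − k). Substituting k = 8: v_8 = 8 · 98 = 784.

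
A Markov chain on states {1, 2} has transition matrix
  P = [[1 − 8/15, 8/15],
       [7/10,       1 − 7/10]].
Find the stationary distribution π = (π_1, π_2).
π_1 = 21/37, π_2 = 16/37

Solve πP = π with π_1 + π_2 = 1. From πP = π: π_1 · (1 − 8/15) + π_2 · 7/10 = π_1 ⇒ π_2 · 7/10 = π_1 · 8/15 ⇒ π_2/π_1 = (8/15)/(7/10) = 16/21. Together with π_1 + π_2 = 1:
  π_1 = (7/10)/(8/15 + 7/10) = (7/10)/(37/30) = 21/37,
  π_2 = (8/15)/(8/15 + 7/10) = (8/15)/(37/30) = 16/37.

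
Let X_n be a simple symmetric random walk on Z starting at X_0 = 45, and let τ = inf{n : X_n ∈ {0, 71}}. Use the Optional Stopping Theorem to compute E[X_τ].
E[X_τ] = 45

X_n is a martingale and τ is a bounded-mean stopping time (indeed τ is finite a.s. with bounded expectation since the walk is in a bounded region). By the OST, E[X_τ] = E[X_0] = 45. Equivalently: E[X_τ] = 71 · P(hit 71 first) + 0 · P(hit 0 first) = 71 · (45/71) = 45.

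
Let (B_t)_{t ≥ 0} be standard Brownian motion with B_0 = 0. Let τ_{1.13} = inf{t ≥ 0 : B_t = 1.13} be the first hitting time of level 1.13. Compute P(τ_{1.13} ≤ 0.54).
P(τ_{1.13} ≤ 0.54) = 2(1 − Φ(1.13/√0.54)) = 2(1 − Φ(1.5377)) ≈ 0.1241

By the reflection principle for standard BM, P(τ_b ≤ t) = 2 · P(B_t ≥ b). Since B_t ~ N(0, t), P(B_t ≥ 1.13) = 1 − Φ(1.13/√t) = 1 − Φ(1.13/√0.54) = 1 − Φ(1.5377) ≈ 0.06206. Doubling: P(τ_{1.13} ≤ 0.54) ≈ 2 · 0.06206 = 0.12412 ≈ 0.1241.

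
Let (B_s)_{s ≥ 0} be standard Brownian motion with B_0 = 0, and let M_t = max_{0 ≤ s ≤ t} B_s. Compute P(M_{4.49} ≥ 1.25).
P(M_{4.49} ≥ 1.25) = 2·P(B_{4.49} ≥ 1.25) = 2(1 − Φ(1.25/√4.49)) ≈ 0.5553

By the reflection principle for Brownian motion, P(M_t ≥ a) = 2 · P(B_t ≥ a) for a ≥ 0. Since B_t ~ N(0, t), P(B_t ≥ 1.25) = 1 − Φ(1.25/√t) = 1 − Φ(1.25/√4.49) = 1 − Φ(0.5899). So
  P(M_{4.49} ≥ 1.25) = 2(1 − Φ(0.5899)) ≈ 0.5553.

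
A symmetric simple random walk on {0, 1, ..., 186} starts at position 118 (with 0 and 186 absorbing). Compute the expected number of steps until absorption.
E[τ | X_0 = 118] = 8024

Let v_k = E[τ | X_0 = k]. Boundary: v_0 = v_186 = 0. Recurrence: v_k = 1 + (v_{k-1} + v_{k+1})/2 for 1 ≤ k ≤ 185. The particular solution to v_k − (v_{k-1} + v_{k+1})/2 = 1 is v_k = −k^2. Adding homogeneous solution A + B k and matching boundaries gives v_k = k (186 − k). Substituting k = 118: v_118 = 118 · 68 = 8024.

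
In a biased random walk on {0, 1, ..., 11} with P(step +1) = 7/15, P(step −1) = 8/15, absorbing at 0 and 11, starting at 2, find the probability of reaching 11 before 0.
P(hit 11 before 0) = (1 − (8/7)^2) / (1 − (8/7)^11) = 605304105/6612607849

Let u_k denote P(reach 11 before 0 | start at k). Boundary: u_0 = 0, u_11 = 1. Recurrence: u_k = 7/15·u_{k+1} + 8/15·u_{k-1} for 1 ≤ k ≤ 10. Try u_k = A + B·r^k with r = q/p = (8/15)/(7/15) = 8/7. Substitution satisfies the recurrence; boundary conditions give:
  u_k = (1 − r^k) / (1 − r^N) = (1 − (8/7)^2) / (1 − (8/7)^11) = 605304105/6612607849.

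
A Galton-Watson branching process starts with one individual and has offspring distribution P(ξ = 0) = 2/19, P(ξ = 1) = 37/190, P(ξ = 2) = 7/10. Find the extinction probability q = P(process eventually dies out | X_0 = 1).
q = 20/133

The pgf is f(s) = 2/19 + 37/190·s + 7/10·s². The extinction probability q is the smallest fixed point of f in [0, 1]. Setting s = f(s):
  7/10·s² + (37/190 − 1)·s + 2/19 = 0
  7/10·s² − (2/19 + 7/10)·s + 2/19 = 0
which factors as (s − 1)·(7/10·s − 2/19) = 0, giving roots s = 1 and s = (2/19)/(7/10) = 20/133.
Mean offspring μ = 37/190 + 2·7/10 = 303/190 > 1 (supercritical), so q < 1. The extinction probability is the smaller root: q = (2/19)/(7/10) = 20/133.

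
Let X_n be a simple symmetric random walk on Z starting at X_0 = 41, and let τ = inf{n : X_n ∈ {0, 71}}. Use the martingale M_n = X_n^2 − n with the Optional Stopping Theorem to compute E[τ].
E[τ] = 1230

M_n = X_n^2 − n is a martingale (since E[X_{n+1}^2 | F_n] = X_n^2 + 1). By OST (τ has finite mean in a bounded region), E[M_τ] = E[M_0] = X_0^2 − 0 = 41^2 = 1681. Also E[M_τ] = E[X_τ^2] − E[τ]. The walk exits at 0 or 71, with P(hit 71 first) = 41/71, so E[X_τ^2] = 71^2 · 41/71 + 0 = 2911. Thus E[τ] = E[X_τ^2] − E[M_τ] = 2911 − 1681 = 1230 = 41(71 − 41) = 1230.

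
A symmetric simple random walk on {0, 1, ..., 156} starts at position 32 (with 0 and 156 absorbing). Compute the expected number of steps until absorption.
E[τ | X_0 = 32] = 3968

Let v_k = E[τ | X_0 = k]. Boundary: v_0 = v_156 = 0. Recurrence: v_k = 1 + (v_{k-1} + v_{k+1})/2 for 1 ≤ k ≤ 155. The particular solution to v_k − (v_{k-1} + v_{k+1})/2 = 1 is v_k = −k^2. Adding homogeneous solution A + B k and matching boundaries gives v_k = k (156 − k). Substituting k = 32: v_32 = 32 · 124 = 3968.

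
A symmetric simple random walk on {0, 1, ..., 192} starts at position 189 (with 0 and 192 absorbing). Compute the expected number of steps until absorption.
E[τ | X_0 = 189] = 567

Let v_k = E[τ | X_0 = k]. Boundary: v_0 = v_192 = 0. Recurrence: v_k = 1 + (v_{k-1} + v_{k+1})/2 for 1 ≤ k ≤ 191. The particular solution to v_k − (v_{k-1} + v_{k+1})/2 = 1 is v_k = −k^2. Adding homogeneous solution A + B k and matching boundaries gives v_k = k (192 − k). Substituting k = 189: v_189 = 189 · 3 = 567.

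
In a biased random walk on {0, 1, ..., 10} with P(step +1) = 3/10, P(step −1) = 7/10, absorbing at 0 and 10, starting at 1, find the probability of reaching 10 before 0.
P(hit 10 before 0) = (1 − (7/3)^1) / (1 − (7/3)^10) = 19683/70604050

Let u_k denote P(reach 10 before 0 | start at k). Boundary: u_0 = 0, u_10 = 1. Recurrence: u_k = 3/10·u_{k+1} + 7/10·u_{k-1} for 1 ≤ k ≤ 9. Try u_k = A + B·r^k with r = q/p = (7/10)/(3/10) = 7/3. Substitution satisfies the recurrence; boundary conditions give:
  u_k = (1 − r^k) / (1 − r^N) = (1 − (7/3)^1) / (1 − (7/3)^10) = 19683/70604050.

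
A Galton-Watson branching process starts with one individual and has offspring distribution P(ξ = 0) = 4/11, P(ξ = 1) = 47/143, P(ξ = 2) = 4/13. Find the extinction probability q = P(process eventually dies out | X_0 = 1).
q = 1

Mean offspring μ = 0·4/11 + 1·47/143 + 2·4/13 = 135/143 ≤ 1. For μ ≤ 1 with offspring not concentrated at 1, the Galton-Watson process goes extinct almost surely, so q = 1.
(Algebraic check: The pgf is f(s) = 4/11 + 47/143·s + 4/13·s². The extinction probability q is the smallest fixed point of f in [0, 1]. Setting s = f(s):
  4/13·s² + (47/143 − 1)·s + 4/11 = 0
  4/13·s² − (4/11 + 4/13)·s + 4/11 = 0
which factors as (s − 1)·(4/13·s − 4/11) = 0, giving roots s = 1 and s = (4/11)/(4/13) = 13/11. Since 13/11 ≥ 1, the smallest root in [0, 1] is s = 1.)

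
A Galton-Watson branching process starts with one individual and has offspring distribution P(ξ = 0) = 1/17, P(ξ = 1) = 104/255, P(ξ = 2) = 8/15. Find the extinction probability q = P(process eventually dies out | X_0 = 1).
q = 15/136

The pgf is f(s) = 1/17 + 104/255·s + 8/15·s². The extinction probability q is the smallest fixed point of f in [0, 1]. Setting s = f(s):
  8/15·s² + (104/255 − 1)·s + 1/17 = 0
  8/15·s² − (1/17 + 8/15)·s + 1/17 = 0
which factors as (s − 1)·(8/15·s − 1/17) = 0, giving roots s = 1 and s = (1/17)/(8/15) = 15/136.
Mean offspring μ = 104/255 + 2·8/15 = 376/255 > 1 (supercritical), so q < 1. The extinction probability is the smaller root: q = (1/17)/(8/15) = 15/136.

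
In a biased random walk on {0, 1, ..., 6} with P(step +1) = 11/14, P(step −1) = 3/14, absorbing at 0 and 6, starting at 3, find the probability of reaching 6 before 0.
P(hit 6 before 0) = (1 − (3/11)^3) / (1 − (3/11)^6) = 1331/1358

Let u_k denote P(reach 6 before 0 | start at k). Boundary: u_0 = 0, u_6 = 1. Recurrence: u_k = 11/14·u_{k+1} + 3/14·u_{k-1} for 1 ≤ k ≤ 5. Try u_k = A + B·r^k with r = q/p = (3/14)/(11/14) = 3/11. Substitution satisfies the recurrence; boundary conditions give:
  u_k = (1 − r^k) / (1 − r^N) = (1 − (3/11)^3) / (1 − (3/11)^6) = 1331/1358.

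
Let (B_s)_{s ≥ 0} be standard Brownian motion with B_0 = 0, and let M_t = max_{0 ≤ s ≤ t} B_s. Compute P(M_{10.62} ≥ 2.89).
P(M_{10.62} ≥ 2.89) = 2·P(B_{10.62} ≥ 2.89) = 2(1 − Φ(2.89/√10.62)) ≈ 0.3752

By the reflection principle for Brownian motion, P(M_t ≥ a) = 2 · P(B_t ≥ a) for a ≥ 0. Since B_t ~ N(0, t), P(B_t ≥ 2.89) = 1 − Φ(2.89/√t) = 1 − Φ(2.89/√10.62) = 1 − Φ(0.8868). So
  P(M_{10.62} ≥ 2.89) = 2(1 − Φ(0.8868)) ≈ 0.3752.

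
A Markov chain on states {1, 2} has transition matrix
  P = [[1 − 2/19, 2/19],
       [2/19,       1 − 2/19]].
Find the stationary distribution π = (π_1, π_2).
π_1 = 1/2, π_2 = 1/2

Solve πP = π with π_1 + π_2 = 1. From πP = π: π_1 · (1 − 2/19) + π_2 · 2/19 = π_1 ⇒ π_2 · 2/19 = π_1 · 2/19 ⇒ π_2/π_1 = (2/19)/(2/19) = 1. Together with π_1 + π_2 = 1:
  π_1 = (2/19)/(2/19 + 2/19) = (2/19)/(4/19) = 1/2,
  π_2 = (2/19)/(2/19 + 2/19) = (2/19)/(4/19) = 1/2.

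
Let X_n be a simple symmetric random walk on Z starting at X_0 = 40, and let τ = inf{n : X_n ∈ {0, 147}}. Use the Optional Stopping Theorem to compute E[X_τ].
E[X_τ] = 40

X_n is a martingale and τ is a bounded-mean stopping time (indeed τ is finite a.s. with bounded expectation since the walk is in a bounded region). By the OST, E[X_τ] = E[X_0] = 40. Equivalently: E[X_τ] = 147 · P(hit 147 first) + 0 · P(hit 0 first) = 147 · (40/147) = 40.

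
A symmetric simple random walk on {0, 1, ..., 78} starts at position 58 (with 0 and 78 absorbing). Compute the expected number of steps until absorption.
E[τ | X_0 = 58] = 1160

Let v_k = E[τ | X_0 = k]. Boundary: v_0 = v_78 = 0. Recurrence: v_k = 1 + (v_{k-1} + v_{k+1})/2 for 1 ≤ k ≤ 77. The particular solution to v_k − (v_{k-1} + v_{k+1})/2 = 1 is v_k = −k^2. Adding homogeneous solution A + B k and matching boundaries gives v_k = k (78 − k). Substituting k = 58: v_58 = 58 · 20 = 1160.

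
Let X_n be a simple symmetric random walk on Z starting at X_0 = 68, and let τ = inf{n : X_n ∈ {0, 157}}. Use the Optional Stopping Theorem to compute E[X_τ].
E[X_τ] = 68

X_n is a martingale and τ is a bounded-mean stopping time (indeed τ is finite a.s. with bounded expectation since the walk is in a bounded region). By the OST, E[X_τ] = E[X_0] = 68. Equivalently: E[X_τ] = 157 · P(hit 157 first) + 0 · P(hit 0 first) = 157 · (68/157) = 68.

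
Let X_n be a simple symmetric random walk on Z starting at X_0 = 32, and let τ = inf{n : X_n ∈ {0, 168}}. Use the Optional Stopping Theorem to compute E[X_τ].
E[X_τ] = 32

X_n is a martingale and τ is a bounded-mean stopping time (indeed τ is finite a.s. with bounded expectation since the walk is in a bounded region). By the OST, E[X_τ] = E[X_0] = 32. Equivalently: E[X_τ] = 168 · P(hit 168 first) + 0 · P(hit 0 first) = 168 · (32/168) = 32.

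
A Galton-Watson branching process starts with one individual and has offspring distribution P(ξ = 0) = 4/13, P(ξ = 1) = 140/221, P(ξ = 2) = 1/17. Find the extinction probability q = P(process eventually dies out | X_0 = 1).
q = 1

Mean offspring μ = 0·4/13 + 1·140/221 + 2·1/17 = 166/221 ≤ 1. For μ ≤ 1 with offspring not concentrated at 1, the Galton-Watson process goes extinct almost surely, so q = 1.
(Algebraic check: The pgf is f(s) = 4/13 + 140/221·s + 1/17·s². The extinction probability q is the smallest fixed point of f in [0, 1]. Setting s = f(s):
  1/17·s² + (140/221 − 1)·s + 4/13 = 0
  1/17·s² − (4/13 + 1/17)·s + 4/13 = 0
which factors as (s − 1)·(1/17·s − 4/13) = 0, giving roots s = 1 and s = (4/13)/(1/17) = 68/13. Since 68/13 ≥ 1, the smallest root in [0, 1] is s = 1.)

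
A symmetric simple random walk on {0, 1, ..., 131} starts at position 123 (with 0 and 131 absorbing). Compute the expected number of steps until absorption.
E[τ | X_0 = 123] = 984

Let v_k = E[τ | X_0 = k]. Boundary: v_0 = v_131 = 0. Recurrence: v_k = 1 + (v_{k-1} + v_{k+1})/2 for 1 ≤ k ≤ 130. The particular solution to v_k − (v_{k-1} + v_{k+1})/2 = 1 is v_k = −k^2. Adding homogeneous solution A + B k and matching boundaries gives v_k = k (131 − k). Substituting k = 123: v_123 = 123 · 8 = 984.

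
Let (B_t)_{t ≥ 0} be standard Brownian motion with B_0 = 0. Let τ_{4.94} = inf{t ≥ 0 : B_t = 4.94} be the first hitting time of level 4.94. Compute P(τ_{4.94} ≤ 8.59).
P(τ_{4.94} ≤ 8.59) = 2(1 − Φ(4.94/√8.59)) = 2(1 − Φ(1.6855)) ≈ 0.0919

By the reflection principle for standard BM, P(τ_b ≤ t) = 2 · P(B_t ≥ b). Since B_t ~ N(0, t), P(B_t ≥ 4.94) = 1 − Φ(4.94/√t) = 1 − Φ(4.94/√8.59) = 1 − Φ(1.6855) ≈ 0.04595. Doubling: P(τ_{4.94} ≤ 8.59) ≈ 2 · 0.04595 = 0.09190 ≈ 0.0919.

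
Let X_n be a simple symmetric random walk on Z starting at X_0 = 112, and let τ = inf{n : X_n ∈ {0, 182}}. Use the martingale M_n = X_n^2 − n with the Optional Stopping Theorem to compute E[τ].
E[τ] = 7840

M_n = X_n^2 − n is a martingale (since E[X_{n+1}^2 | F_n] = X_n^2 + 1). By OST (τ has finite mean in a bounded region), E[M_τ] = E[M_0] = X_0^2 − 0 = 112^2 = 12544. Also E[M_τ] = E[X_τ^2] − E[τ]. The walk exits at 0 or 182, with P(hit 182 first) = 112/182, so E[X_τ^2] = 182^2 · 112/182 + 0 = 20384. Thus E[τ] = E[X_τ^2] − E[M_τ] = 20384 − 12544 = 7840 = 112(182 − 112) = 7840.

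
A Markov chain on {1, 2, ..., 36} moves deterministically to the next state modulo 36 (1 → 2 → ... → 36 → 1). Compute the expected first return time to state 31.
E[T_31 | X_0 = 31] = 36

The chain cycles deterministically, so starting at state 31 it returns in exactly 36 steps. Equivalently, the stationary distribution is uniform π_j = 1/36 for every state j, so by Kac's formula E[T_31] = 1/π_31 = 36.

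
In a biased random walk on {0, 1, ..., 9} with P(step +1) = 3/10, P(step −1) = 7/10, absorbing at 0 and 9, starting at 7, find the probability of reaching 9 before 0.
P(hit 9 before 0) = (1 − (7/3)^7) / (1 − (7/3)^9) = 1848051/10083481

Let u_k denote P(reach 9 before 0 | start at k). Boundary: u_0 = 0, u_9 = 1. Recurrence: u_k = 3/10·u_{k+1} + 7/10·u_{k-1} for 1 ≤ k ≤ 8. Try u_k = A + B·r^k with r = q/p = (7/10)/(3/10) = 7/3. Substitution satisfies the recurrence; boundary conditions give:
  u_k = (1 − r^k) / (1 − r^N) = (1 − (7/3)^7) / (1 − (7/3)^9) = 1848051/10083481.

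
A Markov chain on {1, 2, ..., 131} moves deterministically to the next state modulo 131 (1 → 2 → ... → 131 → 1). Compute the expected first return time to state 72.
E[T_72 | X_0 = 72] = 131

The chain cycles deterministically, so starting at state 72 it returns in exactly 131 steps. Equivalently, the stationary distribution is uniform π_j = 1/131 for every state j, so by Kac's formula E[T_72] = 1/π_72 = 131.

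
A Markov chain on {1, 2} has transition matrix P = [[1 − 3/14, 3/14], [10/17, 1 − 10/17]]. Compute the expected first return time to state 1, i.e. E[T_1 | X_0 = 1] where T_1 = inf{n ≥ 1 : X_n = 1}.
E[T_1 | X_0 = 1] = 1/π_1 = 191/140

For an irreducible recurrent Markov chain with stationary distribution π, E[T_i | X_0 = i] = 1/π_i (Kac's formula). Here π_1 = (10/17)/(3/14 + 10/17) = (10/17)/(191/238) = 140/191, so E[T_1 | X_0 = 1] = 1/π_1 = (3/14 + 10/17)/(10/17) = (191/238)/(10/17) = 191/140.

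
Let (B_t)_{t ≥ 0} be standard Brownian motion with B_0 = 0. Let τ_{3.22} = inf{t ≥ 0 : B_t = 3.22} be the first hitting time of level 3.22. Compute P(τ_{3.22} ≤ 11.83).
P(τ_{3.22} ≤ 11.83) = 2(1 − Φ(3.22/√11.83)) = 2(1 − Φ(0.9362)) ≈ 0.3492

By the reflection principle for standard BM, P(τ_b ≤ t) = 2 · P(B_t ≥ b). Since B_t ~ N(0, t), P(B_t ≥ 3.22) = 1 − Φ(3.22/√t) = 1 − Φ(3.22/√11.83) = 1 − Φ(0.9362) ≈ 0.17459. Doubling: P(τ_{3.22} ≤ 11.83) ≈ 2 · 0.17459 = 0.34918 ≈ 0.3492.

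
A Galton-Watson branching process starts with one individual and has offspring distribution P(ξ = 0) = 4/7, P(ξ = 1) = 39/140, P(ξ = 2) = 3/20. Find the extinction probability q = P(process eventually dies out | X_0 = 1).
q = 1

Mean offspring μ = 0·4/7 + 1·39/140 + 2·3/20 = 81/140 ≤ 1. For μ ≤ 1 with offspring not concentrated at 1, the Galton-Watson process goes extinct almost surely, so q = 1.
(Algebraic check: The pgf is f(s) = 4/7 + 39/140·s + 3/20·s². The extinction probability q is the smallest fixed point of f in [0, 1]. Setting s = f(s):
  3/20·s² + (39/140 − 1)·s + 4/7 = 0
  3/20·s² − (4/7 + 3/20)·s + 4/7 = 0
which factors as (s − 1)·(3/20·s − 4/7) = 0, giving roots s = 1 and s = (4/7)/(3/20) = 80/21. Since 80/21 ≥ 1, the smallest root in [0, 1] is s = 1.)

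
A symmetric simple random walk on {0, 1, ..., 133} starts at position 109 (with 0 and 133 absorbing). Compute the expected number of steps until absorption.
E[τ | X_0 = 109] = 2616

Let v_k = E[τ | X_0 = k]. Boundary: v_0 = v_133 = 0. Recurrence: v_k = 1 + (v_{k-1} + v_{k+1})/2 for 1 ≤ k ≤ 132. The particular solution to v_k − (v_{k-1} + v_{k+1})/2 = 1 is v_k = −k^2. Adding homogeneous solution A + B k and matching boundaries gives v_k = k (133 − k). Substituting k = 109: v_109 = 109 · 24 = 2616.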